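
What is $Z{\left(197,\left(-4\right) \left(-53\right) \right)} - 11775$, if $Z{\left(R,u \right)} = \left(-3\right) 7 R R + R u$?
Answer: $-785000$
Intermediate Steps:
$Z{\left(R,u \right)} = - 21 R^{2} + R u$ ($Z{\left(R,u \right)} = - 21 R R + R u = - 21 R^{2} + R u$)
$Z{\left(197,\left(-4\right) \left(-53\right) \right)} - 11775 = 197 \left(\left(-4\right) \left(-53\right) - 4137\right) - 11775 = 197 \left(212 - 4137\right) - 11775 = 197 \left(-3925\right) - 11775 = -773225 - 11775 = -785000$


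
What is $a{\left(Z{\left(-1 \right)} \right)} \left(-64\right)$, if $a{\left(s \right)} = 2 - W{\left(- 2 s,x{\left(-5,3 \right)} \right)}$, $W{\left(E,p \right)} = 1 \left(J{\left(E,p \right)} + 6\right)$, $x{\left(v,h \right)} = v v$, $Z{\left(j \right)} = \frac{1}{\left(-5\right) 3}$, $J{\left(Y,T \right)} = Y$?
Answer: $\frac{3968}{15} \approx 264.53$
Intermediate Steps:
$Z{\left(j \right)} = - \frac{1}{15}$ ($Z{\left(j \right)} = \left(- \frac{1}{5}\right) \frac{1}{3} = - \frac{1}{15}$)
$x{\left(v,h \right)} = v^{2}$
$W{\left(E,p \right)} = 6 + E$ ($W{\left(E,p \right)} = 1 \left(E + 6\right) = 1 \left(6 + E\right) = 6 + E$)
$a{\left(s \right)} = -4 + 2 s$ ($a{\left(s \right)} = 2 - \left(6 - 2 s\right) = 2 + \left(-6 + 2 s\right) = -4 + 2 s$)
$a{\left(Z{\left(-1 \right)} \right)} \left(-64\right) = \left(-4 + 2 \left(- \frac{1}{15}\right)\right) \left(-64\right) = \left(-4 - \frac{2}{15}\right) \left(-64\right) = \left(- \frac{62}{15}\right) \left(-64\right) = \frac{3968}{15}$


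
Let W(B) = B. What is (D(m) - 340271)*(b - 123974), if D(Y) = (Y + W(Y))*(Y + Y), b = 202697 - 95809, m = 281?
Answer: 417359722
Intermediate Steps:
b = 106888
D(Y) = 4*Y**2 (D(Y) = (Y + Y)*(Y + Y) = (2*Y)*(2*Y) = 4*Y**2)
(D(m) - 340271)*(b - 123974) = (4*281**2 - 340271)*(106888 - 123974) = (4*78961 - 340271)*(-17086) = (315844 - 340271)*(-17086) = -24427*(-17086) = 417359722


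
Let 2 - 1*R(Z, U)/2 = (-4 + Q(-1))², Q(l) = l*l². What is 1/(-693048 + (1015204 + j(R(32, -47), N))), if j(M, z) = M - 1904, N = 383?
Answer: 1/320206 ≈ 3.1230e-6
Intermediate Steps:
Q(l) = l³
R(Z, U) = -46 (R(Z, U) = 4 - 2*(-4 + (-1)³)² = 4 - 2*(-4 - 1)² = 4 - 2*(-5)² = 4 - 2*25 = 4 - 50 = -46)
j(M, z) = -1904 + M
1/(-693048 + (1015204 + j(R(32, -47), N))) = 1/(-693048 + (1015204 + (-1904 - 46))) = 1/(-693048 + (1015204 - 1950)) = 1/(-693048 + 1013254) = 1/320206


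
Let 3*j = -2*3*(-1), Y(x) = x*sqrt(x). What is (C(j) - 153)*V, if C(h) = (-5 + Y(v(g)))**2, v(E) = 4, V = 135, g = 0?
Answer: -19440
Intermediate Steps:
Y(x) = x**(3/2)
j = 2 (j = (-2*3*(-1))/3 = (-6*(-1))/3 = (1/3)*6 = 2)
C(h) = 9 (C(h) = (-5 + 4**(3/2))**2 = (-5 + 8)**2 = 3**2 = 9)
(C(j) - 153)*V = (9 - 153)*135 = -144*135 = -19440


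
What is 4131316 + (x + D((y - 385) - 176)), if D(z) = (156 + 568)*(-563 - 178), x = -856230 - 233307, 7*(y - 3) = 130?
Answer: 2505295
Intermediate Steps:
y = 151/7 (y = 3 + (⅐)*130 = 3 + 130/7 = 151/7 ≈ 21.571)
x = -1089537
D(z) = -536484 (D(z) = 724*(-741) = -536484)
4131316 + (x + D((y - 385) - 176)) = 4131316 + (-1089537 - 536484) = 4131316 - 1626021 = 2505295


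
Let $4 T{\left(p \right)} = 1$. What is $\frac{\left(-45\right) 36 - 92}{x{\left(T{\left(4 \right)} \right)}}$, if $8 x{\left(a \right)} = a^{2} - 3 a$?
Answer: $\frac{219136}{11} \approx 19921.0$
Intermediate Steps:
$T{\left(p \right)} = \frac{1}{4}$ ($T{\left(p \right)} = \frac{1}{4} \cdot 1 = \frac{1}{4}$)
$x{\left(a \right)} = - \frac{3 a}{8} + \frac{a^{2}}{8}$ ($x{\left(a \right)} = \frac{a^{2} - 3 a}{8} = - \frac{3 a}{8} + \frac{a^{2}}{8}$)
$\frac{\left(-45\right) 36 - 92}{x{\left(T{\left(4 \right)} \right)}} = \frac{\left(-45\right) 36 - 92}{\frac{1}{8} \cdot \frac{1}{4} \left(-3 + \frac{1}{4}\right)} = \frac{-1620 - 92}{\frac{1}{8} \cdot \frac{1}{4} \left(- \frac{11}{4}\right)} = - \frac{1712}{- \frac{11}{128}} = \left(-1712\right) \left(- \frac{128}{11}\right) = \frac{219136}{11}$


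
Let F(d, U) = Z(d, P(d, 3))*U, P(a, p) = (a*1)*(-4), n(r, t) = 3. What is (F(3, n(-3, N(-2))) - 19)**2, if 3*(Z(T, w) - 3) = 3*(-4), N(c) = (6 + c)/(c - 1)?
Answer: 484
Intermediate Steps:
N(c) = (6 + c)/(-1 + c)
P(a, p) = -4*a (P(a, p) = a*(-4) = -4*a)
Z(T, w) = -1 (Z(T, w) = 3 + (3*(-4))/3 = 3 + (1/3)*(-12) = 3 - 4 = -1)
F(d, U) = -U
(F(3, n(-3, N(-2))) - 19)**2 = (-1*3 - 19)**2 = (-3 - 19)**2 = (-22)**2 = 484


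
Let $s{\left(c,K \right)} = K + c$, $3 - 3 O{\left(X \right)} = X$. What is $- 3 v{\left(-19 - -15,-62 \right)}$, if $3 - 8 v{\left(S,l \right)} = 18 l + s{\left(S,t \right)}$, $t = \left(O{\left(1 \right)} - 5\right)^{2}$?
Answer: $- \frac{4969}{12} \approx -414.08$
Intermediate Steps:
$O{\left(X \right)} = 1 - \frac{X}{3}$
$t = \frac{169}{9}$ ($t = \left(\left(1 - \frac{1}{3}\right) - 5\right)^{2} = \left(\frac{2}{3} - 5\right)^{2} = \left(- \frac{13}{3}\right)^{2} = \frac{169}{9} \approx 18.778$)
$v{\left(S,l \right)} = - \frac{71}{36} - \frac{9 l}{4} - \frac{S}{8}$ ($v{\left(S,l \right)} = \frac{3}{8} - \frac{18 l + \left(\frac{169}{9} + S\right)}{8} = \frac{3}{8} - \frac{\frac{169}{9} + S + 18 l}{8} = \frac{3}{8} - \left(\frac{169}{72} + \frac{S}{8} + \frac{9 l}{4}\right) = - \frac{71}{36} - \frac{9 l}{4} - \frac{S}{8}$)
$- 3 v{\left(-19 - -15,-62 \right)} = - 3 \left(- \frac{71}{36} - - \frac{279}{2} - \frac{-19 - -15}{8}\right) = - 3 \left(- \frac{71}{36} + \frac{279}{2} - \frac{-19 + 15}{8}\right) = - 3 \left(- \frac{71}{36} + \frac{279}{2} - - \frac{1}{2}\right) = - 3 \left(- \frac{71}{36} + \frac{279}{2} + \frac{1}{2}\right) = \left(-3\right) \frac{4969}{36} = - \frac{4969}{12}$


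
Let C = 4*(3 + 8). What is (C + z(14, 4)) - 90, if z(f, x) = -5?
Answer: -51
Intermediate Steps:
C = 44 (C = 4*11 = 44)
(C + z(14, 4)) - 90 = (44 - 5) - 90 = 39 - 90 = -51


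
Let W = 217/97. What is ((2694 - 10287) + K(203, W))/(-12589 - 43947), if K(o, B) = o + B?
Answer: 716613/5483992 ≈ 0.13067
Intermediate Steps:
W = 217/97 (W = 217*(1/97) = 217/97 ≈ 2.2371)
K(o, B) = B + o
((2694 - 10287) + K(203, W))/(-12589 - 43947) = ((2694 - 10287) + (217/97 + 203))/(-12589 - 43947) = (-7593 + 19908/97)/(-56536) = -716613/97*(-1/56536) = 716613/5483992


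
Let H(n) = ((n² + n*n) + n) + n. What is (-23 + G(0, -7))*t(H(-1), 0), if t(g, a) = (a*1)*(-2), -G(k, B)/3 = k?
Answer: 0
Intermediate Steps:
G(k, B) = -3*k
H(n) = 2*n + 2*n² (H(n) = ((n² + n²) + n) + n = (2*n² + n) + n = (n + 2*n²) + n = 2*n + 2*n²)
t(g, a) = -2*a (t(g, a) = a*(-2) = -2*a)
(-23 + G(0, -7))*t(H(-1), 0) = (-23 - 3*0)*(-2*0) = (-23 + 0)*0 = -23*0 = 0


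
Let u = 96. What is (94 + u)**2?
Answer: 36100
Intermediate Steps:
(94 + u)**2 = (94 + 96)**2 = 190**2 = 36100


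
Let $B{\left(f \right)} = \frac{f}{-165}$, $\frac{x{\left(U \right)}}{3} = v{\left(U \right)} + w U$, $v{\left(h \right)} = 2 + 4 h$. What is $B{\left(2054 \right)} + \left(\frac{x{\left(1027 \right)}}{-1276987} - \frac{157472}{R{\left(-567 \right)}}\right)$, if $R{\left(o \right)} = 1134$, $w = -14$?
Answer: $- \frac{860677150906}{5688977085} \approx -151.29$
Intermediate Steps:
$x{\left(U \right)} = 6 - 30 U$ ($x{\left(U \right)} = 3 \left(\left(2 + 4 U\right) - 14 U\right) = 3 \left(2 - 10 U\right) = 6 - 30 U$)
$B{\left(f \right)} = - \frac{f}{165}$ ($B{\left(f \right)} = f \left(- \frac{1}{165}\right) = - \frac{f}{165}$)
$B{\left(2054 \right)} + \left(\frac{x{\left(1027 \right)}}{-1276987} - \frac{157472}{R{\left(-567 \right)}}\right) = \left(- \frac{1}{165}\right) 2054 - \left(\frac{11248}{81} - \frac{6 - 30810}{-1276987}\right) = - \frac{2054}{165} - \left(\frac{11248}{81} - \left(6 - 30810\right) \left(- \frac{1}{1276987}\right)\right) = - \frac{2054}{165} - \frac{14361054652}{103435947} = - \frac{860677150906}{5688977085}$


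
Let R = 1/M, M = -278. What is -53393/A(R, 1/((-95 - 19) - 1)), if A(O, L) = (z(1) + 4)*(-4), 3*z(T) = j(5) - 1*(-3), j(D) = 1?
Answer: 160179/64 ≈ 2502.8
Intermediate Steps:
z(T) = 4/3 (z(T) = (1 - 1*(-3))/3 = (1 + 3)/3 = (⅓)*4 = 4/3)
R = -1/278 (R = 1/(-278) = -1/278 ≈ -0.0035971)
A(O, L) = -64/3 (A(O, L) = (4/3 + 4)*(-4) = (16/3)*(-4) = -64/3)
-53393/A(R, 1/((-95 - 19) - 1)) = -53393/(-64/3) = -53393*(-3/64) = 160179/64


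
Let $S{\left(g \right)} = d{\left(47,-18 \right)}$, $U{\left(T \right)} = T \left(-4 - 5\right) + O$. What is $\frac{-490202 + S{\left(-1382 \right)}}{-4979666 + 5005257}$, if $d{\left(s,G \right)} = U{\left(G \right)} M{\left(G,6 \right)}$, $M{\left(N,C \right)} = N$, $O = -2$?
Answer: $- \frac{493082}{25591} \approx -19.268$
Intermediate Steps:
$U{\left(T \right)} = -2 - 9 T$ ($U{\left(T \right)} = T \left(-4 - 5\right) - 2 = T \left(-9\right) - 2 = - 9 T - 2 = -2 - 9 T$)
$d{\left(s,G \right)} = G \left(-2 - 9 G\right)$ ($d{\left(s,G \right)} = \left(-2 - 9 G\right) G = G \left(-2 - 9 G\right)$)
$S{\left(g \right)} = -2880$ ($S{\left(g \right)} = \left(-1\right) \left(-18\right) \left(2 + 9 \left(-18\right)\right) = \left(-1\right) \left(-18\right) \left(2 - 162\right) = \left(-1\right) \left(-18\right) \left(-160\right) = -2880$)
$\frac{-490202 + S{\left(-1382 \right)}}{-4979666 + 5005257} = \frac{-490202 - 2880}{-4979666 + 5005257} = - \frac{493082}{25591}$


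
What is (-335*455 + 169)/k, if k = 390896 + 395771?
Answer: -152256/786667 ≈ -0.19355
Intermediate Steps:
k = 786667
(-335*455 + 169)/k = (-335*455 + 169)/786667 = (-152425 + 169)*(1/786667) = -152256*1/786667 = -152256/786667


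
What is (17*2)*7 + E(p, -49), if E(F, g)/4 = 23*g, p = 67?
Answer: -4270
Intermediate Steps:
E(F, g) = 92*g (E(F, g) = 4*(23*g) = 92*g)
(17*2)*7 + E(p, -49) = (17*2)*7 + 92*(-49) = 34*7 - 4508 = 238 - 4508 = -4270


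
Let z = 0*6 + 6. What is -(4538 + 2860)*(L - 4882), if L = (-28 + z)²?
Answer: 32536404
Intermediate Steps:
z = 6 (z = 0 + 6 = 6)
L = 484 (L = (-28 + 6)² = (-22)² = 484)
-(4538 + 2860)*(L - 4882) = -(4538 + 2860)*(484 - 4882) = -7398*(-4398) = -1*(-32536404) = 32536404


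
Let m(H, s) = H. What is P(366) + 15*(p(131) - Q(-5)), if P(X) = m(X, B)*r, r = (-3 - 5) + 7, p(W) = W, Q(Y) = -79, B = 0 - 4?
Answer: 2784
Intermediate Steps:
B = -4
r = -1 (r = -8 + 7 = -1)
P(X) = -X (P(X) = X*(-1) = -X)
P(366) + 15*(p(131) - Q(-5)) = -1*366 + 15*(131 - 1*(-79)) = -366 + 15*(131 + 79) = -366 + 15*210 = -366 + 3150 = 2784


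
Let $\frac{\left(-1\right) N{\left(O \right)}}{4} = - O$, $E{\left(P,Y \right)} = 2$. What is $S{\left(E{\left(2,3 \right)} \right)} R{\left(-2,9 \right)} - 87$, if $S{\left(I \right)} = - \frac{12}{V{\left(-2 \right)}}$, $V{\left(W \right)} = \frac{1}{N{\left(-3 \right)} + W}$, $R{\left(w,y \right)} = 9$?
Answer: $1425$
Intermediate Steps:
$N{\left(O \right)} = 4 O$ ($N{\left(O \right)} = - 4 \left(- O\right) = 4 O$)
$V{\left(W \right)} = \frac{1}{-12 + W}$ ($V{\left(W \right)} = \frac{1}{4 \left(-3\right) + W} = \frac{1}{-12 + W}$)
$S{\left(I \right)} = 168$ ($S{\left(I \right)} = - \frac{12}{\frac{1}{-12 - 2}} = - \frac{12}{\frac{1}{-14}} = - \frac{12}{- \frac{1}{14}} = \left(-12\right) \left(-14\right) = 168$)
$S{\left(E{\left(2,3 \right)} \right)} R{\left(-2,9 \right)} - 87 = 168 \cdot 9 - 87 = 1512 - 87 = 1425$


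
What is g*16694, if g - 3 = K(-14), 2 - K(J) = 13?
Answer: -133552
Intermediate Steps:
K(J) = -11 (K(J) = 2 - 1*13 = 2 - 13 = -11)
g = -8 (g = 3 - 11 = -8)
g*16694 = -8*16694 = -133552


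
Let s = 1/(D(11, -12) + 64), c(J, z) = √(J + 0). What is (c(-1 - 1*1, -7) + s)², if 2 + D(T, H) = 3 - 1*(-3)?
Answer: -9247/4624 + I*√2/34 ≈ -1.9998 + 0.041595*I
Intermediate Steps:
D(T, H) = 4 (D(T, H) = -2 + (3 - 1*(-3)) = -2 + (3 + 3) = -2 + 6 = 4)
c(J, z) = √J
s = 1/68 (s = 1/(4 + 64) = 1/68 ≈ 0.014706)
(c(-1 - 1*1, -7) + s)² = (√(-1 - 1*1) + 1/68)² = (√(-1 - 1) + 1/68)² = (√(-2) + 1/68)² = (I*√2 + 1/68)² = (1/68 + I*√2)²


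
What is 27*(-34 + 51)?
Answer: 459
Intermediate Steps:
27*(-34 + 51) = 27*17 = 459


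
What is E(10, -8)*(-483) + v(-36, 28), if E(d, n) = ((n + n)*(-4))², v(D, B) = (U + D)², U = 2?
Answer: -1977212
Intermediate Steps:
v(D, B) = (2 + D)²
E(d, n) = 64*n² (E(d, n) = ((2*n)*(-4))² = (-8*n)² = 64*n²)
E(10, -8)*(-483) + v(-36, 28) = (64*(-8)²)*(-483) + (2 - 36)² = (64*64)*(-483) + (-34)² = 4096*(-483) + 1156 = -1978368 + 1156 = -1977212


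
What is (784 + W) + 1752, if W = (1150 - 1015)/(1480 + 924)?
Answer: 6096679/2404 ≈ 2536.1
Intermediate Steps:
W = 135/2404 ≈ 0.056156
(784 + W) + 1752 = (784 + 135/2404) + 1752 = 1884871/2404 + 1752 = 6096679/2404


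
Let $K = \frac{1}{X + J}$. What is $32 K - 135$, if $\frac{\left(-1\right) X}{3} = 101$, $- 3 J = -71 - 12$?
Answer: $- \frac{55803}{413} \approx -135.12$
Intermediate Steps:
$J = \frac{83}{3}$ ($J = - \frac{-71 - 12}{3} = \left(- \frac{1}{3}\right) \left(-83\right) = \frac{83}{3} \approx 27.667$)
$X = -303$ ($X = \left(-3\right) 101 = -303$)
$K = - \frac{3}{826}$ ($K = \frac{1}{-303 + \frac{83}{3}} = \frac{1}{- \frac{826}{3}} = - \frac{3}{826} \approx -0.003632$)
$32 K - 135 = 32 \left(- \frac{3}{826}\right) - 135 = - \frac{48}{413} - 135 = - \frac{55803}{413}$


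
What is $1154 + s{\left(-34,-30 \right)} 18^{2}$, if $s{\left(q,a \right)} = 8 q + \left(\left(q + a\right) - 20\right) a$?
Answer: $729506$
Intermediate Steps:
$s{\left(q,a \right)} = 8 q + a \left(-20 + a + q\right)$ ($s{\left(q,a \right)} = 8 q + \left(\left(a + q\right) - 20\right) a = 8 q + \left(-20 + a + q\right) a = 8 q + a \left(-20 + a + q\right)$)
$1154 + s{\left(-34,-30 \right)} 18^{2} = 1154 + \left(\left(-30\right)^{2} - -600 + 8 \left(-34\right) - -1020\right) 18^{2} = 1154 + \left(900 + 600 - 272 + 1020\right) 324 = 1154 + 2248 \cdot 324 = 1154 + 728352 = 729506$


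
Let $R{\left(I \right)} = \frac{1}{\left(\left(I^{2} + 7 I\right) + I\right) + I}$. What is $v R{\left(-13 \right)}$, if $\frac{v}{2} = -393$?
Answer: $- \frac{393}{26} \approx -15.115$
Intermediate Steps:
$v = -786$ ($v = 2 \left(-393\right) = -786$)
$R{\left(I \right)} = \frac{1}{I^{2} + 9 I}$ ($R{\left(I \right)} = \frac{1}{\left(I^{2} + 8 I\right) + I} = \frac{1}{I^{2} + 9 I}$)
$v R{\left(-13 \right)} = - 786 \frac{1}{\left(-13\right) \left(9 - 13\right)} = - 786 \left(- \frac{1}{13 \left(-4\right)}\right) = - 786 \left(\left(- \frac{1}{13}\right) \left(- \frac{1}{4}\right)\right) = \left(-786\right) \frac{1}{52} = - \frac{393}{26}$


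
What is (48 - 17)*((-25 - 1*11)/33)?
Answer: -372/11 ≈ -33.818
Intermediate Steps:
(48 - 17)*((-25 - 1*11)/33) = 31*((-25 - 11)*(1/33)) = 31*(-36*1/33) = 31*(-12/11) = -372/11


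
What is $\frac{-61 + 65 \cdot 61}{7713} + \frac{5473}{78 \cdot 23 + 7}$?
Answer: $\frac{49244353}{13891113} \approx 3.545$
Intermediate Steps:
$\frac{-61 + 65 \cdot 61}{7713} + \frac{5473}{78 \cdot 23 + 7} = \left(-61 + 3965\right) \frac{1}{7713} + \frac{5473}{1794 + 7} = 3904 \cdot \frac{1}{7713} + \frac{5473}{1801} = \frac{3904}{7713} + 5473 \cdot \frac{1}{1801} = \frac{3904}{7713} + \frac{5473}{1801} = \frac{49244353}{13891113}$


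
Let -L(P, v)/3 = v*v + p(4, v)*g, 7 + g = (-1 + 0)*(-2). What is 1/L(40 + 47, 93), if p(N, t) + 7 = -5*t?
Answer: -1/33027 ≈ -3.0278e-5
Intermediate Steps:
p(N, t) = -7 - 5*t
g = -5 (g = -7 + (-1 + 0)*(-2) = -7 - 1*(-2) = -7 + 2 = -5)
L(P, v) = -105 - 75*v - 3*v² (L(P, v) = -3*(v*v + (-7 - 5*v)*(-5)) = -3*(v² + (35 + 25*v)) = -3*(35 + v² + 25*v) = -105 - 75*v - 3*v²)
1/L(40 + 47, 93) = 1/(-105 - 75*93 - 3*93²) = 1/(-105 - 6975 - 3*8649) = 1/(-105 - 6975 - 25947) = 1/(-33027) = -1/33027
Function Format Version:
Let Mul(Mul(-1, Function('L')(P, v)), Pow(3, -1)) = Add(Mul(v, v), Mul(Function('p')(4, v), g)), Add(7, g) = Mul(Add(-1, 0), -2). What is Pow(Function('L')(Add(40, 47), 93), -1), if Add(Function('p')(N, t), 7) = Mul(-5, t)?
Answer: Rational(-1, 33027) ≈ -3.0278e-5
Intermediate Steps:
Function('p')(N, t) = Add(-7, Mul(-5, t))
g = -5 (g = Add(-7, Mul(Add(-1, 0), -2)) = Add(-7, Mul(-1, -2)) = Add(-7, 2) = -5)
Function('L')(P, v) = Add(-105, Mul(-75, v), Mul(-3, Pow(v, 2))) (Function('L')(P, v) = Mul(-3, Add(Mul(v, v), Mul(Add(-7, Mul(-5, v)), -5))) = Mul(-3, Add(Pow(v, 2), Add(35, Mul(25, v)))) = Mul(-3, Add(35, Pow(v, 2), Mul(25, v))) = Add(-105, Mul(-75, v), Mul(-3, Pow(v, 2))))
Pow(Function('L')(Add(40, 47), 93), -1) = Pow(Add(-105, Mul(-75, 93), Mul(-3, Pow(93, 2))), -1) = Pow(Add(-105, -6975, Mul(-3, 8649)), -1) = Pow(Add(-105, -6975, -25947), -1) = Pow(-33027, -1) = Rational(-1, 33027)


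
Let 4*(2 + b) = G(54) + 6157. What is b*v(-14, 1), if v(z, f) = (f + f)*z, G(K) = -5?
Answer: -43008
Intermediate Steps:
v(z, f) = 2*f*z (v(z, f) = (2*f)*z = 2*f*z)
b = 1536 (b = -2 + (-5 + 6157)/4 = -2 + (¼)*6152 = -2 + 1538 = 1536)
b*v(-14, 1) = 1536*(2*1*(-14)) = 1536*(-28) = -43008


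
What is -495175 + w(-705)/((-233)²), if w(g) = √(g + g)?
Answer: -495175 + I*√1410/54289 ≈ -4.9518e+5 + 0.00069167*I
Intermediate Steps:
w(g) = √2*√g (w(g) = √(2*g) = √2*√g)
-495175 + w(-705)/((-233)²) = -495175 + (√2*√(-705))/((-233)²) = -495175 + (√2*(I*√705))/54289 = -495175 + (I*√1410)*(1/54289) = -495175 + I*√1410/54289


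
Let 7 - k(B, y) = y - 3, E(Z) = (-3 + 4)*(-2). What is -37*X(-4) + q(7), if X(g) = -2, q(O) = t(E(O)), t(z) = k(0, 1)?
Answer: 83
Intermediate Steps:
E(Z) = -2 (E(Z) = 1*(-2) = -2)
k(B, y) = 10 - y (k(B, y) = 7 - (y - 3) = 7 - (-3 + y) = 7 + (3 - y) = 10 - y)
t(z) = 9 (t(z) = 10 - 1*1 = 10 - 1 = 9)
q(O) = 9
-37*X(-4) + q(7) = -37*(-2) + 9 = 74 + 9 = 83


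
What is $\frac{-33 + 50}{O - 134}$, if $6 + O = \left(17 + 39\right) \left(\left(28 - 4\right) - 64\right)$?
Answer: $- \frac{1}{140} \approx -0.0071429$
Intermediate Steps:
$O = -2246$ ($O = -6 + \left(17 + 39\right) \left(\left(28 - 4\right) - 64\right) = -6 + 56 \left(24 - 64\right) = -6 + 56 \left(-40\right) = -6 - 2240 = -2246$)
$\frac{-33 + 50}{O - 134} = \frac{-33 + 50}{-2246 - 134} = \frac{1}{-2380} \cdot 17 = \left(- \frac{1}{2380}\right) 17 = - \frac{1}{140}$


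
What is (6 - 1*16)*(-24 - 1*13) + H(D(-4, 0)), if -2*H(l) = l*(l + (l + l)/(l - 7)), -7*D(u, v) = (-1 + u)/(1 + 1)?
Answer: 13487095/36456 ≈ 369.96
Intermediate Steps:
D(u, v) = 1/14 - u/14 (D(u, v) = -(-1 + u)/(7*(1 + 1)) = -(-1 + u)/(7*2) = -(-½ + u/2)/7 = 1/14 - u/14)
H(l) = -l*(l + 2*l/(-7 + l))/2 (H(l) = -l*(l + (l + l)/(l - 7))/2 = -l*(l + (2*l)/(-7 + l))/2 = -l*(l + 2*l/(-7 + l))/2)
(6 - 1*16)*(-24 - 1*13) + H(D(-4, 0)) = (6 - 1*16)*(-24 - 1*13) + (1/14 - 1/14*(-4))²*(5 - (1/14 - 1/14*(-4)))/(2*(-7 + (1/14 - 1/14*(-4)))) = (6 - 16)*(-24 - 13) + (1/14 + 2/7)²*(5 - (1/14 + 2/7))/(2*(-7 + (1/14 + 2/7))) = -10*(-37) + (5/14)²*(5 - 1*5/14)/(2*(-7 + 5/14)) = 370 + (½)*(25/196)*(5 - 5/14)/(-93/14) = 370 + (½)*(25/196)*(-14/93)*(65/14) = 370 - 1625/36456 = 13487095/36456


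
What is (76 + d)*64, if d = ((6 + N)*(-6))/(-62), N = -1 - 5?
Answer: 4864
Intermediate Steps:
N = -6
d = 0 (d = ((6 - 6)*(-6))/(-62) = (0*(-6))*(-1/62) = 0*(-1/62) = 0)
(76 + d)*64 = (76 + 0)*64 = 76*64 = 4864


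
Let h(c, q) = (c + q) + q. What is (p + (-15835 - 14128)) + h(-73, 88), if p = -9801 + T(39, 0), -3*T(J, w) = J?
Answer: -39674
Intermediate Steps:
h(c, q) = c + 2*q
T(J, w) = -J/3
p = -9814 (p = -9801 - ⅓*39 = -9801 - 13 = -9814)
(p + (-15835 - 14128)) + h(-73, 88) = (-9814 + (-15835 - 14128)) + (-73 + 2*88) = (-9814 - 29963) + (-73 + 176) = -39777 + 103 = -39674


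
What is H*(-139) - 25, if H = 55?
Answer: -7670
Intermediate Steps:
H*(-139) - 25 = 55*(-139) - 25 = -7645 - 25 = -7670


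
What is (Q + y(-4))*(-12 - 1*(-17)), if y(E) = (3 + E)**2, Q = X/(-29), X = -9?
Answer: 190/29 ≈ 6.5517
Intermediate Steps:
Q = 9/29 (Q = -9/(-29) = -9*(-1/29) = 9/29 ≈ 0.31034)
(Q + y(-4))*(-12 - 1*(-17)) = (9/29 + (3 - 4)**2)*(-12 - 1*(-17)) = (9/29 + (-1)**2)*(-12 + 17) = (9/29 + 1)*5 = (38/29)*5 = 190/29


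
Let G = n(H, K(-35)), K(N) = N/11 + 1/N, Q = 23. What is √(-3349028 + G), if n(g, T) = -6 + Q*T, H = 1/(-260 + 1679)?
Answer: I*√496421509430/385 ≈ 1830.1*I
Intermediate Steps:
K(N) = 1/N + N/11 (K(N) = N*(1/11) + 1/N = N/11 + 1/N = 1/N + N/11)
H = 1/1419 ≈ 0.00070472
n(g, T) = -6 + 23*T
G = -30738/385 (G = -6 + 23*(1/(-35) + (1/11)*(-35)) = -6 + 23*(-1/35 - 35/11) = -6 + 23*(-1236/385) = -6 - 28428/385 = -30738/385 ≈ -79.839)
√(-3349028 + G) = √(-3349028 - 30738/385) = √(-1289406518/385) = I*√496421509430/385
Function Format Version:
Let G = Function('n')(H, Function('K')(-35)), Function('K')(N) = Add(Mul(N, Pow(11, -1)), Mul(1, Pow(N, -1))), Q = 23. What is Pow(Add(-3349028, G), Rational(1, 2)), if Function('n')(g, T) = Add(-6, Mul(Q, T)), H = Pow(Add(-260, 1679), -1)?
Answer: Mul(Rational(1, 385), I, Pow(496421509430, Rational(1, 2))) ≈ Mul(1830.1, I)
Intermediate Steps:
Function('K')(N) = Add(Pow(N, -1), Mul(Rational(1, 11), N)) (Function('K')(N) = Add(Mul(N, Rational(1, 11)), Pow(N, -1)) = Add(Mul(Rational(1, 11), N), Pow(N, -1)) = Add(Pow(N, -1), Mul(Rational(1, 11), N)))
H = Rational(1, 1419) (H = Pow(1419, -1) = Rational(1, 1419) ≈ 0.00070472)
Function('n')(g, T) = Add(-6, Mul(23, T))
G = Rational(-30738, 385) (G = Add(-6, Mul(23, Add(Pow(-35, -1), Mul(Rational(1, 11), -35)))) = Add(-6, Mul(23, Add(Rational(-1, 35), Rational(-35, 11)))) = Add(-6, Mul(23, Rational(-1236, 385))) = Add(-6, Rational(-28428, 385)) = Rational(-30738, 385) ≈ -79.839)
Pow(Add(-3349028, G), Rational(1, 2)) = Pow(Add(-3349028, Rational(-30738, 385)), Rational(1, 2)) = Pow(Rational(-1289406518, 385), Rational(1, 2)) = Mul(Rational(1, 385), I, Pow(496421509430, Rational(1, 2)))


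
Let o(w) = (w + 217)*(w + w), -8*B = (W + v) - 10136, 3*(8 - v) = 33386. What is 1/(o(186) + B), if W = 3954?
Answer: 6/912473 ≈ 6.5755e-6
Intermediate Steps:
v = -33362/3 (v = 8 - ⅓*33386 = 8 - 33386/3 = -33362/3 ≈ -11121.)
B = 12977/6 (B = -((3954 - 33362/3) - 10136)/8 = -(-21500/3 - 10136)/8 = -⅛*(-51908/3) = 12977/6 ≈ 2162.8)
o(w) = 2*w*(217 + w) (o(w) = (217 + w)*(2*w) = 2*w*(217 + w))
1/(o(186) + B) = 1/(2*186*(217 + 186) + 12977/6) = 1/(2*186*403 + 12977/6) = 1/(149916 + 12977/6) = 1/(912473/6) = 6/912473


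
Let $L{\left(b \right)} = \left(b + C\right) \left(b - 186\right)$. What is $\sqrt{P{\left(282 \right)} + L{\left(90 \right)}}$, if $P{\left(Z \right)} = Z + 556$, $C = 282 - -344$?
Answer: $i \sqrt{67898} \approx 260.57 i$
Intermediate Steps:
$C = 626$ ($C = 282 + 344 = 626$)
$L{\left(b \right)} = \left(-186 + b\right) \left(626 + b\right)$ ($L{\left(b \right)} = \left(b + 626\right) \left(b - 186\right) = \left(626 + b\right) \left(-186 + b\right) = \left(-186 + b\right) \left(626 + b\right)$)
$P{\left(Z \right)} = 556 + Z$
$\sqrt{P{\left(282 \right)} + L{\left(90 \right)}} = \sqrt{\left(556 + 282\right) + \left(-116436 + 90^{2} + 440 \cdot 90\right)} = \sqrt{838 + \left(-116436 + 8100 + 39600\right)} = \sqrt{838 - 68736} = \sqrt{-67898} = i \sqrt{67898}$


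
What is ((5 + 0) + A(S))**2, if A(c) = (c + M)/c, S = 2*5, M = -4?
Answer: 784/25 ≈ 31.360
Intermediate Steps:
S = 10
A(c) = (-4 + c)/c (A(c) = (c - 4)/c = (-4 + c)/c)
((5 + 0) + A(S))**2 = ((5 + 0) + (-4 + 10)/10)**2 = (5 + (1/10)*6)**2 = (5 + 3/5)**2 = (28/5)**2 = 784/25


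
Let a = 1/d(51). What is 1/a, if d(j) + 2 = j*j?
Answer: 2599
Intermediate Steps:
d(j) = -2 + j**2 (d(j) = -2 + j*j = -2 + j**2)
a = 1/2599 (a = 1/(-2 + 51**2) = 1/(-2 + 2601) = 1/2599 ≈ 0.00038476)
1/a = 1/(1/2599) = 2599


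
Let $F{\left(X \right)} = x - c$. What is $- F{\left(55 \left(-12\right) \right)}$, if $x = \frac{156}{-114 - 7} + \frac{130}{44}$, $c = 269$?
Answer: $\frac{64695}{242} \approx 267.33$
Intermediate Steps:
$x = \frac{403}{242}$ ($x = \frac{156}{-114 - 7} + 130 \cdot \frac{1}{44} = \frac{156}{-121} + \frac{65}{22} = 156 \left(- \frac{1}{121}\right) + \frac{65}{22} = - \frac{156}{121} + \frac{65}{22} = \frac{403}{242} \approx 1.6653$)
$F{\left(X \right)} = - \frac{64695}{242}$ ($F{\left(X \right)} = \frac{403}{242} - 269 = - \frac{64695}{242}$)
$- F{\left(55 \left(-12\right) \right)} = \left(-1\right) \left(- \frac{64695}{242}\right) = \frac{64695}{242}$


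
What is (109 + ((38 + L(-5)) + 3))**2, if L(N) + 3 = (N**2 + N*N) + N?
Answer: 36864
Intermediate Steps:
L(N) = -3 + N + 2*N**2 (L(N) = -3 + ((N**2 + N*N) + N) = -3 + ((N**2 + N**2) + N) = -3 + (2*N**2 + N) = -3 + (N + 2*N**2) = -3 + N + 2*N**2)
(109 + ((38 + L(-5)) + 3))**2 = (109 + ((38 + (-3 - 5 + 2*(-5)**2)) + 3))**2 = (109 + ((38 + (-3 - 5 + 2*25)) + 3))**2 = (109 + ((38 + (-3 - 5 + 50)) + 3))**2 = (109 + ((38 + 42) + 3))**2 = (109 + (80 + 3))**2 = (109 + 83)**2 = 192**2 = 36864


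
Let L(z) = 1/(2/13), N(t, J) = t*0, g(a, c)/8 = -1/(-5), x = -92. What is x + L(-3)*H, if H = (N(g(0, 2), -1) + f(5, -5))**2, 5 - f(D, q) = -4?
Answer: 869/2 ≈ 434.50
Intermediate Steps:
f(D, q) = 9 (f(D, q) = 5 - 1*(-4) = 5 + 4 = 9)
g(a, c) = 8/5 (g(a, c) = 8*(-1/(-5)) = 8*(-1*(-1/5)) = 8*(1/5) = 8/5)
N(t, J) = 0
H = 81 (H = (0 + 9)**2 = 9**2 = 81)
L(z) = 13/2 (L(z) = 1/(2*(1/13)) = 1/(2/13) = 13/2)
x + L(-3)*H = -92 + (13/2)*81 = -92 + 1053/2 = 869/2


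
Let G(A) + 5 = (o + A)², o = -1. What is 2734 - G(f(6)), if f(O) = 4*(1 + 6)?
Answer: 2010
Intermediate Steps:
f(O) = 28 (f(O) = 4*7 = 28)
G(A) = -5 + (-1 + A)²
2734 - G(f(6)) = 2734 - (-5 + (-1 + 28)²) = 2734 - (-5 + 27²) = 2734 - (-5 + 729) = 2734 - 1*724 = 2734 - 724 = 2010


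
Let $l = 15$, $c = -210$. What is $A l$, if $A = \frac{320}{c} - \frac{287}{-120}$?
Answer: $\frac{729}{56} \approx 13.018$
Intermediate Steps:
$A = \frac{243}{280}$ ($A = \frac{320}{-210} - \frac{287}{-120} = 320 \left(- \frac{1}{210}\right) - - \frac{287}{120} = - \frac{32}{21} + \frac{287}{120} = \frac{243}{280} \approx 0.86786$)
$A l = \frac{243}{280} \cdot 15 = \frac{729}{56}$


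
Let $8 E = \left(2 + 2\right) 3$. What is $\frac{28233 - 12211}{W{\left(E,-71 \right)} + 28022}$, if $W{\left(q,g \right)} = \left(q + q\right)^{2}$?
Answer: $\frac{16022}{28031} \approx 0.57158$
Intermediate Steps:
$E = \frac{3}{2}$ ($E = \frac{\left(2 + 2\right) 3}{8} = \frac{4 \cdot 3}{8} = \frac{1}{8} \cdot 12 = \frac{3}{2} \approx 1.5$)
$W{\left(q,g \right)} = 4 q^{2}$ ($W{\left(q,g \right)} = \left(2 q\right)^{2} = 4 q^{2}$)
$\frac{28233 - 12211}{W{\left(E,-71 \right)} + 28022} = \frac{28233 - 12211}{4 \left(\frac{3}{2}\right)^{2} + 28022} = \frac{16022}{4 \cdot \frac{9}{4} + 28022} = \frac{16022}{9 + 28022} = \frac{16022}{28031}$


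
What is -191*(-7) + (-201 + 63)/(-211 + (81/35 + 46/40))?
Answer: 2591057/1937 ≈ 1337.7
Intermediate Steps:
-191*(-7) + (-201 + 63)/(-211 + (81/35 + 46/40)) = 1337 - 138/(-211 + (81*(1/35) + 46*(1/40))) = 1337 - 138/(-211 + (81/35 + 23/20)) = 1337 - 138/(-211 + 97/28) = 1337 - 138/(-5811/28) = 1337 - 138*(-28/5811) = 1337 + 1288/1937 = 2591057/1937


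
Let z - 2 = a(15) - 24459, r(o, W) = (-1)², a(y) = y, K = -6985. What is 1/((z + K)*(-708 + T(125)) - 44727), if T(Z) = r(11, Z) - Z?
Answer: 1/26102537 ≈ 3.8310e-8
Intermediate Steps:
r(o, W) = 1
T(Z) = 1 - Z
z = -24442 (z = 2 + (15 - 24459) = 2 - 24444 = -24442)
1/((z + K)*(-708 + T(125)) - 44727) = 1/((-24442 - 6985)*(-708 + (1 - 1*125)) - 44727) = 1/(-31427*(-708 + (1 - 125)) - 44727) = 1/(-31427*(-708 - 124) - 44727) = 1/(-31427*(-832) - 44727) = 1/(26147264 - 44727) = 1/26102537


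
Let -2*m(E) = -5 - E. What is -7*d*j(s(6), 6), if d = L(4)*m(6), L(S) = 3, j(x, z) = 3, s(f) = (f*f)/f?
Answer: -693/2 ≈ -346.50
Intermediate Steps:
m(E) = 5/2 + E/2 (m(E) = -(-5 - E)/2 = 5/2 + E/2)
s(f) = f (s(f) = f**2/f = f)
d = 33/2 (d = 3*(5/2 + (1/2)*6) = 3*(5/2 + 3) = 3*(11/2) = 33/2 ≈ 16.500)
-7*d*j(s(6), 6) = -231*3/2 = -7*99/2 = -693/2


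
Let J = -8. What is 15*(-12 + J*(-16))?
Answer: 1740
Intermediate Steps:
15*(-12 + J*(-16)) = 15*(-12 - 8*(-16)) = 15*(-12 + 128) = 15*116 = 1740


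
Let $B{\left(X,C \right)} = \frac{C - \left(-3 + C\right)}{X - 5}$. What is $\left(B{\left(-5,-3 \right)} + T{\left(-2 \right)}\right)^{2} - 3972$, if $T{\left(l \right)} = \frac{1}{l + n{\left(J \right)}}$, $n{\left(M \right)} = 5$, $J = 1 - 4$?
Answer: $- \frac{3574799}{900} \approx -3972.0$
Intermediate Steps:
$J = -3$ ($J = 1 - 4 = -3$)
$T{\left(l \right)} = \frac{1}{5 + l}$ ($T{\left(l \right)} = \frac{1}{l + 5} = \frac{1}{5 + l}$)
$B{\left(X,C \right)} = \frac{3}{-5 + X}$
$\left(B{\left(-5,-3 \right)} + T{\left(-2 \right)}\right)^{2} - 3972 = \left(\frac{3}{-5 - 5} + \frac{1}{5 - 2}\right)^{2} - 3972 = \left(\frac{3}{-10} + \frac{1}{3}\right)^{2} - 3972 = \left(3 \left(- \frac{1}{10}\right) + \frac{1}{3}\right)^{2} - 3972 = \left(- \frac{3}{10} + \frac{1}{3}\right)^{2} - 3972 = \left(\frac{1}{30}\right)^{2} - 3972 = \frac{1}{900} - 3972 = - \frac{3574799}{900}$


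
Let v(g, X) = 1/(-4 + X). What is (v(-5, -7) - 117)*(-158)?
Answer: 203504/11 ≈ 18500.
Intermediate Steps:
(v(-5, -7) - 117)*(-158) = (1/(-4 - 7) - 117)*(-158) = (1/(-11) - 117)*(-158) = (-1/11 - 117)*(-158) = -1288/11*(-158) = 203504/11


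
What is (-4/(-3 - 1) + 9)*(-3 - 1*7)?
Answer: -100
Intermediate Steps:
(-4/(-3 - 1) + 9)*(-3 - 1*7) = (-4/(-4) + 9)*(-3 - 7) = (-4*(-1/4) + 9)*(-10) = (1 + 9)*(-10) = 10*(-10) = -100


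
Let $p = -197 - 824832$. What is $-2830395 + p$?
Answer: $-3655424$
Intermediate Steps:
$p = -825029$ ($p = -197 - 824832 = -825029$)
$-2830395 + p = -2830395 - 825029 = -3655424$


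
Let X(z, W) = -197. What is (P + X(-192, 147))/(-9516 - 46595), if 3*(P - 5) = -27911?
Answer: 28487/168333 ≈ 0.16923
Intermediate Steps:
P = -27896/3 (P = 5 + (1/3)*(-27911) = 5 - 27911/3 = -27896/3 ≈ -9298.7)
(P + X(-192, 147))/(-9516 - 46595) = (-27896/3 - 197)/(-9516 - 46595) = -28487/3/(-56111) = -28487/3*(-1/56111) = 28487/168333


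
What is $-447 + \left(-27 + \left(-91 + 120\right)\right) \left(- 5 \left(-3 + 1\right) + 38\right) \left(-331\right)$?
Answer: $-32223$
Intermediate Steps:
$-447 + \left(-27 + \left(-91 + 120\right)\right) \left(- 5 \left(-3 + 1\right) + 38\right) \left(-331\right) = -447 + \left(-27 + 29\right) \left(\left(-5\right) \left(-2\right) + 38\right) \left(-331\right) = -447 + 2 \left(10 + 38\right) \left(-331\right) = -447 + 2 \cdot 48 \left(-331\right) = -447 + 96 \left(-331\right) = -447 - 31776 = -32223$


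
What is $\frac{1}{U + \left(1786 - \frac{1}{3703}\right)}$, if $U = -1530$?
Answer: $\frac{3703}{947967} \approx 0.0039063$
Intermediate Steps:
$\frac{1}{U + \left(1786 - \frac{1}{3703}\right)} = \frac{1}{-1530 + \left(1786 - \frac{1}{3703}\right)} = \frac{1}{-1530 + \frac{6613557}{3703}} = \frac{1}{\frac{947967}{3703}} = \frac{3703}{947967}$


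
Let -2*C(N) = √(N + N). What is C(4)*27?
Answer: -27*√2 ≈ -38.184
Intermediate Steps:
C(N) = -√2*√N/2 (C(N) = -√(N + N)/2 = -√2*√N/2)
C(4)*27 = -√2*√4/2*27 = -½*√2*2*27 = -√2*27 = -27*√2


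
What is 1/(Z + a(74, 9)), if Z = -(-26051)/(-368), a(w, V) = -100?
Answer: -368/62851 ≈ -0.0058551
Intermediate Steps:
Z = -26051/368 (Z = -(-26051)*(-1)/368 = -109*239/368 = -26051/368 ≈ -70.791)
1/(Z + a(74, 9)) = 1/(-26051/368 - 100) = 1/(-62851/368) = -368/62851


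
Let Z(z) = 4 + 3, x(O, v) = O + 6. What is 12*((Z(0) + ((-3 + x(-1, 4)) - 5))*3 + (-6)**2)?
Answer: 576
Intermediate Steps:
x(O, v) = 6 + O
Z(z) = 7
12*((Z(0) + ((-3 + x(-1, 4)) - 5))*3 + (-6)**2) = 12*((7 + ((-3 + (6 - 1)) - 5))*3 + (-6)**2) = 12*((7 + ((-3 + 5) - 5))*3 + 36) = 12*((7 + (2 - 5))*3 + 36) = 12*((7 - 3)*3 + 36) = 12*(4*3 + 36) = 12*(12 + 36) = 12*48 = 576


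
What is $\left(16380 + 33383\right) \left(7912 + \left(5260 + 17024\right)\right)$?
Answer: $1502643548$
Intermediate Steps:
$\left(16380 + 33383\right) \left(7912 + \left(5260 + 17024\right)\right) = 49763 \left(7912 + 22284\right) = 49763 \cdot 30196 = 1502643548$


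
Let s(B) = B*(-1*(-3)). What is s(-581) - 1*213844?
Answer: -215587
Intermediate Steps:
s(B) = 3*B (s(B) = B*3 = 3*B)
s(-581) - 1*213844 = 3*(-581) - 1*213844 = -1743 - 213844 = -215587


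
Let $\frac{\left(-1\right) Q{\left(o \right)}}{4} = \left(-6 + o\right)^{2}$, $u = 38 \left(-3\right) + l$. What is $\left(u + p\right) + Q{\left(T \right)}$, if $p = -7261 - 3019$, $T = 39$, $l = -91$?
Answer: $-14841$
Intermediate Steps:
$u = -205$ ($u = 38 \left(-3\right) - 91 = -114 - 91 = -205$)
$p = -10280$ ($p = -7261 - 3019 = -10280$)
$Q{\left(o \right)} = - 4 \left(-6 + o\right)^{2}$
$\left(u + p\right) + Q{\left(T \right)} = \left(-205 - 10280\right) - 4 \left(-6 + 39\right)^{2} = -10485 - 4 \cdot 33^{2} = -10485 - 4356 = -14841$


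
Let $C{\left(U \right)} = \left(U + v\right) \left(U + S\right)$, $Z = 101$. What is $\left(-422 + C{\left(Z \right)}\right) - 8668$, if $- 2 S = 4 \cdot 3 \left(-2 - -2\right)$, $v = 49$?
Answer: $6060$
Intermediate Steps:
$S = 0$ ($S = - \frac{4 \cdot 3 \left(-2 - -2\right)}{2} = - \frac{12 \left(-2 + 2\right)}{2} = - \frac{12 \cdot 0}{2} = \left(- \frac{1}{2}\right) 0 = 0$)
$C{\left(U \right)} = U \left(49 + U\right)$ ($C{\left(U \right)} = \left(U + 49\right) \left(U + 0\right) = \left(49 + U\right) U = U \left(49 + U\right)$)
$\left(-422 + C{\left(Z \right)}\right) - 8668 = \left(-422 + 101 \left(49 + 101\right)\right) - 8668 = \left(-422 + 101 \cdot 150\right) - 8668 = \left(-422 + 15150\right) - 8668 = 14728 - 8668 = 6060$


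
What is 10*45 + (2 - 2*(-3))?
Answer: 458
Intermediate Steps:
10*45 + (2 - 2*(-3)) = 450 + (2 + 6) = 450 + 8 = 458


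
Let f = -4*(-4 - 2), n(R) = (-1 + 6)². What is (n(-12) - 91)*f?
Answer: -1584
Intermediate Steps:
n(R) = 25 (n(R) = 5² = 25)
f = 24 (f = -4*(-6) = 24)
(n(-12) - 91)*f = (25 - 91)*24 = -66*24 = -1584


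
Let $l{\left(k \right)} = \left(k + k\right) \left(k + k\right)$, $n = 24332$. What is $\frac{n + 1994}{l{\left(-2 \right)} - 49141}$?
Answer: $- \frac{26326}{49125} \approx -0.5359$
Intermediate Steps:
$l{\left(k \right)} = 4 k^{2}$ ($l{\left(k \right)} = 2 k 2 k = 4 k^{2}$)
$\frac{n + 1994}{l{\left(-2 \right)} - 49141} = \frac{24332 + 1994}{4 \left(-2\right)^{2} - 49141} = \frac{26326}{4 \cdot 4 - 49141} = \frac{26326}{16 - 49141} = \frac{26326}{-49125} = 26326 \left(- \frac{1}{49125}\right) = - \frac{26326}{49125}$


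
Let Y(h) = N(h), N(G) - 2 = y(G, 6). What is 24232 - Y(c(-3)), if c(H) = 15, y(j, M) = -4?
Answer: 24234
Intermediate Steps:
N(G) = -2 (N(G) = 2 - 4 = -2)
Y(h) = -2
24232 - Y(c(-3)) = 24232 - 1*(-2) = 24232 + 2 = 24234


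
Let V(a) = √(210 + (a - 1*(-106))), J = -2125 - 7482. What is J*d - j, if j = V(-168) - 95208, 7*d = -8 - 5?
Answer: 791347/7 - 2*√37 ≈ 1.1304e+5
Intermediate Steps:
d = -13/7 (d = (-8 - 5)/7 = (⅐)*(-13) = -13/7 ≈ -1.8571)
J = -9607
V(a) = √(316 + a) (V(a) = √(210 + (a + 106)) = √(210 + (106 + a)) = √(316 + a))
j = -95208 + 2*√37 (j = √(316 - 168) - 95208 = √148 - 95208 = 2*√37 - 95208 = -95208 + 2*√37 ≈ -95196.)
J*d - j = -9607*(-13/7) - (-95208 + 2*√37) = 124891/7 + (95208 - 2*√37) = 791347/7 - 2*√37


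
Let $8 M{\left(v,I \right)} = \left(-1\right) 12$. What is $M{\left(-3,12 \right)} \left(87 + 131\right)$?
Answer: $-327$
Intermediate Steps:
$M{\left(v,I \right)} = - \frac{3}{2}$ ($M{\left(v,I \right)} = \frac{\left(-1\right) 12}{8} = \frac{1}{8} \left(-12\right) = - \frac{3}{2}$)
$M{\left(-3,12 \right)} \left(87 + 131\right) = - \frac{3 \left(87 + 131\right)}{2} = \left(- \frac{3}{2}\right) 218 = -327$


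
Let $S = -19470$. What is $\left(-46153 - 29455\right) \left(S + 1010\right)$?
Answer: $1395723680$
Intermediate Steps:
$\left(-46153 - 29455\right) \left(S + 1010\right) = \left(-46153 - 29455\right) \left(-19470 + 1010\right) = \left(-75608\right) \left(-18460\right) = 1395723680$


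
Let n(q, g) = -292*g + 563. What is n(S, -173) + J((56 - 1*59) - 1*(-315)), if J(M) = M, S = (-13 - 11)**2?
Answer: 51391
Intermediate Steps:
S = 576 (S = (-24)**2 = 576)
n(q, g) = 563 - 292*g
n(S, -173) + J((56 - 1*59) - 1*(-315)) = (563 - 292*(-173)) + ((56 - 1*59) - 1*(-315)) = (563 + 50516) + ((56 - 59) + 315) = 51079 + (-3 + 315) = 51079 + 312 = 51391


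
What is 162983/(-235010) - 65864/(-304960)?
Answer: -427807463/895858120 ≈ -0.47754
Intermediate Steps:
162983/(-235010) - 65864/(-304960) = 162983*(-1/235010) - 65864*(-1/304960) = -162983/235010 + 8233/38120 = -427807463/895858120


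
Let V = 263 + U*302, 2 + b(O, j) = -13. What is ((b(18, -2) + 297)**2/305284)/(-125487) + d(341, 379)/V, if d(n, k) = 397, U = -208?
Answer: -422603229668/66565381053759 ≈ -0.0063487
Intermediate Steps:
b(O, j) = -15 (b(O, j) = -2 - 13 = -15)
V = -62553 (V = 263 - 208*302 = 263 - 62816 = -62553)
((b(18, -2) + 297)**2/305284)/(-125487) + d(341, 379)/V = ((-15 + 297)**2/305284)/(-125487) + 397/(-62553) = (282**2*(1/305284))*(-1/125487) + 397*(-1/62553) = (79524*(1/305284))*(-1/125487) - 397/62553 = (19881/76321)*(-1/125487) - 397/62553 = -2209/1064143703 - 397/62553 = -422603229668/66565381053759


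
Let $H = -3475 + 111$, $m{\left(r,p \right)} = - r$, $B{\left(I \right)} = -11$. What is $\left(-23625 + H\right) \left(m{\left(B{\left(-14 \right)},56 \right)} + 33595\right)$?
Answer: $-906992334$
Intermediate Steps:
$H = -3364$
$\left(-23625 + H\right) \left(m{\left(B{\left(-14 \right)},56 \right)} + 33595\right) = \left(-23625 - 3364\right) \left(\left(-1\right) \left(-11\right) + 33595\right) = - 26989 \left(11 + 33595\right) = \left(-26989\right) 33606 = -906992334$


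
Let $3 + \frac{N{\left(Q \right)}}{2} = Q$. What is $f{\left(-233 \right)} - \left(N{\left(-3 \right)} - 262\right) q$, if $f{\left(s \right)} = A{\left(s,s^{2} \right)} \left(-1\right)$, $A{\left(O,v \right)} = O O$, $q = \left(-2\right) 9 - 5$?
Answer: $-60591$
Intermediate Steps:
$N{\left(Q \right)} = -6 + 2 Q$
$q = -23$ ($q = -18 - 5 = -23$)
$A{\left(O,v \right)} = O^{2}$
$f{\left(s \right)} = - s^{2}$ ($f{\left(s \right)} = s^{2} \left(-1\right) = - s^{2}$)
$f{\left(-233 \right)} - \left(N{\left(-3 \right)} - 262\right) q = - \left(-233\right)^{2} - \left(\left(-6 + 2 \left(-3\right)\right) - 262\right) \left(-23\right) = \left(-1\right) 54289 - \left(\left(-6 - 6\right) - 262\right) \left(-23\right) = -54289 - \left(-12 - 262\right) \left(-23\right) = -54289 - \left(-274\right) \left(-23\right) = -54289 - 6302 = -60591$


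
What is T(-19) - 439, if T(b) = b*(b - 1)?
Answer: -59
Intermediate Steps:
T(b) = b*(-1 + b)
T(-19) - 439 = -19*(-1 - 19) - 439 = -19*(-20) - 439 = 380 - 439 = -59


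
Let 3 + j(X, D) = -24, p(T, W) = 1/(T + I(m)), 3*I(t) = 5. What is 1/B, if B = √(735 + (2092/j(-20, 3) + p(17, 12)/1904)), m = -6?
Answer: 168*√193075387206/1892895953 ≈ 0.038998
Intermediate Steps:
I(t) = 5/3 (I(t) = (⅓)*5 = 5/3)
p(T, W) = 1/(5/3 + T) (p(T, W) = 1/(T + 5/3) = 1/(5/3 + T))
j(X, D) = -27 (j(X, D) = -3 - 24 = -27)
B = √193075387206/17136 (B = √(735 + (2092/(-27) + (3/(5 + 3*17))/1904)) = √(735 + (2092*(-1/27) + (3/(5 + 51))*(1/1904))) = √(735 + (-2092/27 + (3/56)*(1/1904))) = √(735 + (-2092/27 + 3/106624)) = √(735 - 223057327/2878848) = √(1892895953/2878848) = √193075387206/17136 ≈ 25.642)
1/B = 1/(√193075387206/17136) = 168*√193075387206/1892895953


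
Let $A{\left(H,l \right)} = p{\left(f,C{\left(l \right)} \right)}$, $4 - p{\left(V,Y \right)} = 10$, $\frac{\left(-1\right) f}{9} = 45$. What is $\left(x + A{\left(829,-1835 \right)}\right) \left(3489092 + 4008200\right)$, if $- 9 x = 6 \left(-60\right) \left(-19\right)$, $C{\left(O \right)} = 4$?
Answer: $-5742925672$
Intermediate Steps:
$f = -405$ ($f = \left(-9\right) 45 = -405$)
$p{\left(V,Y \right)} = -6$ ($p{\left(V,Y \right)} = 4 - 10 = -6$)
$A{\left(H,l \right)} = -6$
$x = -760$ ($x = - \frac{6 \left(-60\right) \left(-19\right)}{9} = - \frac{\left(-360\right) \left(-19\right)}{9} = \left(- \frac{1}{9}\right) 6840 = -760$)
$\left(x + A{\left(829,-1835 \right)}\right) \left(3489092 + 4008200\right) = \left(-760 - 6\right) \left(3489092 + 4008200\right) = \left(-766\right) 7497292 = -5742925672$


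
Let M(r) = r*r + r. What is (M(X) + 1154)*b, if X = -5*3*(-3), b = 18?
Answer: 58032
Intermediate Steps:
X = 45 (X = -15*(-3) = 45)
M(r) = r + r² (M(r) = r² + r = r + r²)
(M(X) + 1154)*b = (45*(1 + 45) + 1154)*18 = (45*46 + 1154)*18 = (2070 + 1154)*18 = 3224*18 = 58032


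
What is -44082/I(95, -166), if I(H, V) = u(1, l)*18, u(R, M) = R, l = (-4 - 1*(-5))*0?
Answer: -2449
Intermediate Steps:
l = 0 (l = (-4 + 5)*0 = 1*0 = 0)
I(H, V) = 18 (I(H, V) = 1*18 = 18)
-44082/I(95, -166) = -44082/18 = -44082*1/18 = -2449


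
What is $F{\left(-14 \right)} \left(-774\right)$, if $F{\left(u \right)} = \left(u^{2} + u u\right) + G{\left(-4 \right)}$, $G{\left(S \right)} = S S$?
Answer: $-315792$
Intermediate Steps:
$G{\left(S \right)} = S^{2}$
$F{\left(u \right)} = 16 + 2 u^{2}$ ($F{\left(u \right)} = \left(u^{2} + u u\right) + \left(-4\right)^{2} = \left(u^{2} + u^{2}\right) + 16 = 2 u^{2} + 16 = 16 + 2 u^{2}$)
$F{\left(-14 \right)} \left(-774\right) = \left(16 + 2 \left(-14\right)^{2}\right) \left(-774\right) = \left(16 + 2 \cdot 196\right) \left(-774\right) = \left(16 + 392\right) \left(-774\right) = 408 \left(-774\right) = -315792$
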